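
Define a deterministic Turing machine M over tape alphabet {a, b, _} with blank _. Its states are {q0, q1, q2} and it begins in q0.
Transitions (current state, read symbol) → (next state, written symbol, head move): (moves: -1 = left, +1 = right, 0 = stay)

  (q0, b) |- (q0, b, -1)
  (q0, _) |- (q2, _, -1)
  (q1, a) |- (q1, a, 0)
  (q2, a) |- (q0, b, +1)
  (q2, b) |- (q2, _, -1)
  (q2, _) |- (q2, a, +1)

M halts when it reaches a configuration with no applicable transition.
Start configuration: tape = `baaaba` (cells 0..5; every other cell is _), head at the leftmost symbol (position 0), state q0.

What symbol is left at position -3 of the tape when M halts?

a

q0 | ___[b]aaaba   read b → write b, move -1, go to q0
q0 | __[_]baaaba   read _ → write _, move -1, go to q2
q2 | _[_]_baaaba   read _ → write a, move +1, go to q2
q2 | _a[_]baaaba   read _ → write a, move +1, go to q2
q2 | _aa[b]aaaba   read b → write _, move -1, go to q2
q2 | _a[a]_aaaba   read a → write b, move +1, go to q0
q0 | _ab[_]aaaba   read _ → write _, move -1, go to q2
q2 | _a[b]_aaaba   read b → write _, move -1, go to q2
q2 | _[a]__aaaba   read a → write b, move +1, go to q0
q0 | _b[_]_aaaba   read _ → write _, move -1, go to q2
q2 | _[b]__aaaba   read b → write _, move -1, go to q2
q2 | [_]___aaaba   read _ → write a, move +1, go to q2
q2 | a[_]__aaaba   read _ → write a, move +1, go to q2
q2 | aa[_]_aaaba   read _ → write a, move +1, go to q2
q2 | aaa[_]aaaba   read _ → write a, move +1, go to q2
q2 | aaaa[a]aaba   read a → write b, move +1, go to q0
q0 | aaaab[a]aba
Cell -3 holds a when M halts.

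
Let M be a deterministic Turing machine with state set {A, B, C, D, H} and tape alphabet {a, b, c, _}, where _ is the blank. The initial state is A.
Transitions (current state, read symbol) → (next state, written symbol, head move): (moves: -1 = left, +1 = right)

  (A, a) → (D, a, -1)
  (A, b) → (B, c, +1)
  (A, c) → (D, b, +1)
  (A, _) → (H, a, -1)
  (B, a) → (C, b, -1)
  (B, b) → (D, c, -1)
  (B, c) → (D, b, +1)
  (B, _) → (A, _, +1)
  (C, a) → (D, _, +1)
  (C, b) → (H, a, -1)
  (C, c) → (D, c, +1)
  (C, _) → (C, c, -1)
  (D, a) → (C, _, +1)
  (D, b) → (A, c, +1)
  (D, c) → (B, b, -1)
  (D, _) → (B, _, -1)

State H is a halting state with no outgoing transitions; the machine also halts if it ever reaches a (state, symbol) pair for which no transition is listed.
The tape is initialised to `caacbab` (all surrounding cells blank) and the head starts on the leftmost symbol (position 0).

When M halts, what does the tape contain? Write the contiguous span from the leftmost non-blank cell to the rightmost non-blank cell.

A | [c]aacbab   read c → write b, move +1, go to D
D | b[a]acbab   read a → write _, move +1, go to C
C | b_[a]cbab   read a → write _, move +1, go to D
D | b__[c]bab   read c → write b, move -1, go to B
B | b_[_]bbab   read _ → write _, move +1, go to A
A | b__[b]bab   read b → write c, move +1, go to B
B | b__c[b]ab   read b → write c, move -1, go to D
D | b__[c]cab   read c → write b, move -1, go to B
B | b_[_]bcab   read _ → write _, move +1, go to A
A | b__[b]cab   read b → write c, move +1, go to B
B | b__c[c]ab   read c → write b, move +1, go to D
D | b__cb[a]b   read a → write _, move +1, go to C
C | b__cb_[b]   read b → write a, move -1, go to H
H | b__cb[_]a
The non-blank tape span at halt is b__cb_a.

b__cb_a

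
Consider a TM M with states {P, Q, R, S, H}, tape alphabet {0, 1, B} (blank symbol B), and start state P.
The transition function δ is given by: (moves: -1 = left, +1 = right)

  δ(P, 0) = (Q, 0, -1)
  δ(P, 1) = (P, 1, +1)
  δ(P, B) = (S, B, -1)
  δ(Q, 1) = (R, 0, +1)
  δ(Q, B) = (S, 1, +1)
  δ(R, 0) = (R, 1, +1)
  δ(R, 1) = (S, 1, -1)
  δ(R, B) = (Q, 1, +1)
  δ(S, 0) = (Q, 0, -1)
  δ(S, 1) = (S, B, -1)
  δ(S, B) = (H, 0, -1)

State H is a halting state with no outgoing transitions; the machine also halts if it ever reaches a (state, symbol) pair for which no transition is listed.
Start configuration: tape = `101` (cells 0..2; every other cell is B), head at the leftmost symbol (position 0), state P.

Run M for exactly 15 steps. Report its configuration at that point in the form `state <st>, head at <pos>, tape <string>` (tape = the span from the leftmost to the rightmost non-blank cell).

P | B[1]01BBB   read 1 → write 1, move +1, go to P
P | B1[0]1BBB   read 0 → write 0, move -1, go to Q
Q | B[1]01BBB   read 1 → write 0, move +1, go to R
R | B0[0]1BBB   read 0 → write 1, move +1, go to R
R | B01[1]BBB   read 1 → write 1, move -1, go to S
S | B0[1]1BBB   read 1 → write B, move -1, go to S
S | B[0]B1BBB   read 0 → write 0, move -1, go to Q
Q | [B]0B1BBB   read B → write 1, move +1, go to S
S | 1[0]B1BBB   read 0 → write 0, move -1, go to Q
Q | [1]0B1BBB   read 1 → write 0, move +1, go to R
R | 0[0]B1BBB   read 0 → write 1, move +1, go to R
R | 01[B]1BBB   read B → write 1, move +1, go to Q
Q | 011[1]BBB   read 1 → write 0, move +1, go to R
R | 0110[B]BB   read B → write 1, move +1, go to Q
Q | 01101[B]B   read B → write 1, move +1, go to S
S | 011011[B]
After 15 steps: state S, head at 5, tape 011011.

state S, head at 5, tape 011011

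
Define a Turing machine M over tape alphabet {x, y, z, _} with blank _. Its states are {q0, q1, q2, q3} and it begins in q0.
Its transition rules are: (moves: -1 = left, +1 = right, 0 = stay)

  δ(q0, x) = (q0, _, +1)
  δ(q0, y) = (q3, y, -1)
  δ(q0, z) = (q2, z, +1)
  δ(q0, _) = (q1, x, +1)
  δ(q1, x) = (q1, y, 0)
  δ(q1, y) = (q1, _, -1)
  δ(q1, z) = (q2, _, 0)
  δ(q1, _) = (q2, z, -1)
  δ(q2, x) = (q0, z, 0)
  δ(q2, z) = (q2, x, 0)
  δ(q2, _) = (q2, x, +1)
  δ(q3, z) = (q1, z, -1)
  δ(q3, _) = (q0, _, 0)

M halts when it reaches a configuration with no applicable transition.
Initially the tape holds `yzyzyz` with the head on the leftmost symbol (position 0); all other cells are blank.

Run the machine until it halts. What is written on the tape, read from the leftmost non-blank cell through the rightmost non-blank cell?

state=q0 head=0 tape=___[y]zyzyz   (q0,y)→(q3,y,-1)
state=q3 head=-1 tape=__[_]yzyzyz   (q3,_)→(q0,_,0)
state=q0 head=-1 tape=__[_]yzyzyz   (q0,_)→(q1,x,+1)
state=q1 head=0 tape=__x[y]zyzyz   (q1,y)→(q1,_,-1)
state=q1 head=-1 tape=__[x]_zyzyz   (q1,x)→(q1,y,0)
state=q1 head=-1 tape=__[y]_zyzyz   (q1,y)→(q1,_,-1)
state=q1 head=-2 tape=_[_]__zyzyz   (q1,_)→(q2,z,-1)
state=q2 head=-3 tape=[_]z__zyzyz   (q2,_)→(q2,x,+1)
state=q2 head=-2 tape=x[z]__zyzyz   (q2,z)→(q2,x,0)
state=q2 head=-2 tape=x[x]__zyzyz   (q2,x)→(q0,z,0)
state=q0 head=-2 tape=x[z]__zyzyz   (q0,z)→(q2,z,+1)
state=q2 head=-1 tape=xz[_]_zyzyz   (q2,_)→(q2,x,+1)
state=q2 head=0 tape=xzx[_]zyzyz   (q2,_)→(q2,x,+1)
state=q2 head=1 tape=xzxx[z]yzyz   (q2,z)→(q2,x,0)
state=q2 head=1 tape=xzxx[x]yzyz   (q2,x)→(q0,z,0)
state=q0 head=1 tape=xzxx[z]yzyz   (q0,z)→(q2,z,+1)
state=q2 head=2 tape=xzxxz[y]zyz
The non-blank tape span at halt is xzxxzyzyz.

xzxxzyzyz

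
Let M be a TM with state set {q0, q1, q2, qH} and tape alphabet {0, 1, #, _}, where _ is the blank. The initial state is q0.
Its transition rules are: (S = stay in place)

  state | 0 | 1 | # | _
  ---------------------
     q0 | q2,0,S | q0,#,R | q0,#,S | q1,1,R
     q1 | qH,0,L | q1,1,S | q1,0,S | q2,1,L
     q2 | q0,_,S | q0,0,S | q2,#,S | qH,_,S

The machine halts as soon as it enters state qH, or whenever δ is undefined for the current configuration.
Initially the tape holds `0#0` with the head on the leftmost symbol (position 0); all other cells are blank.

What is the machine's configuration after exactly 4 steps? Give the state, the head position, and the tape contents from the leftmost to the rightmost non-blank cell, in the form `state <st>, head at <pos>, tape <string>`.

q0 | [0]#0   read 0 → write 0, move S, go to q2
q2 | [0]#0   read 0 → write _, move S, go to q0
q0 | [_]#0   read _ → write 1, move R, go to q1
q1 | 1[#]0   read # → write 0, move S, go to q1
q1 | 1[0]0
After 4 steps: state q1, head at 1, tape 100.

state q1, head at 1, tape 100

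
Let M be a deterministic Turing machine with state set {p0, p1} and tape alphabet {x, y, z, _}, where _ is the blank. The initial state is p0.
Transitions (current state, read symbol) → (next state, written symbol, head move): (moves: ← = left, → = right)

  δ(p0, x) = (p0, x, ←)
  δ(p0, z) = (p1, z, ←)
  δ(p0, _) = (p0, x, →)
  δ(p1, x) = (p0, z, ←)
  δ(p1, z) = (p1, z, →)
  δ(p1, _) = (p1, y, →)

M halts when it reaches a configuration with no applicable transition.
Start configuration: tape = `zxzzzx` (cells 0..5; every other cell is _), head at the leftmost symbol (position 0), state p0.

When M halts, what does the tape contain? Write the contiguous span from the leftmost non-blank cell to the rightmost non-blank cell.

state=p0 head=0 tape=_[z]xzzzx   (p0,z)→(p1,z,←)
state=p1 head=-1 tape=[_]zxzzzx   (p1,_)→(p1,y,→)
state=p1 head=0 tape=y[z]xzzzx   (p1,z)→(p1,z,→)
state=p1 head=1 tape=yz[x]zzzx   (p1,x)→(p0,z,←)
state=p0 head=0 tape=y[z]zzzzx   (p0,z)→(p1,z,←)
state=p1 head=-1 tape=[y]zzzzzx
The non-blank tape span at halt is yzzzzzx.

yzzzzzx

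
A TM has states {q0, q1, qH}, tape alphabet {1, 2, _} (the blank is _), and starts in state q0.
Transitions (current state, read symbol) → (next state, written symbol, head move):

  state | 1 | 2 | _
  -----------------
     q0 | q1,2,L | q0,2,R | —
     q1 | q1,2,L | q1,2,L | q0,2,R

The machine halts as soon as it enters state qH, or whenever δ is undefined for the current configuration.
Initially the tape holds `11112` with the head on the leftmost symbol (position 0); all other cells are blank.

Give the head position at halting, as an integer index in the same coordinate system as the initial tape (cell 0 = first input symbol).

q0 | ____[1]1112_   read 1 → write 2, move L, go to q1
q1 | ___[_]21112_   read _ → write 2, move R, go to q0
q0 | ___2[2]1112_   read 2 → write 2, move R, go to q0
q0 | ___22[1]112_   read 1 → write 2, move L, go to q1
q1 | ___2[2]2112_   read 2 → write 2, move L, go to q1
q1 | ___[2]22112_   read 2 → write 2, move L, go to q1
q1 | __[_]222112_   read _ → write 2, move R, go to q0
q0 | __2[2]22112_   read 2 → write 2, move R, go to q0
q0 | __22[2]2112_   read 2 → write 2, move R, go to q0
q0 | __222[2]112_   read 2 → write 2, move R, go to q0
q0 | __2222[1]12_   read 1 → write 2, move L, go to q1
q1 | __222[2]212_   read 2 → write 2, move L, go to q1
q1 | __22[2]2212_   read 2 → write 2, move L, go to q1
q1 | __2[2]22212_   read 2 → write 2, move L, go to q1
q1 | __[2]222212_   read 2 → write 2, move L, go to q1
q1 | _[_]2222212_   read _ → write 2, move R, go to q0
q0 | _2[2]222212_   read 2 → write 2, move R, go to q0
q0 | _22[2]22212_   read 2 → write 2, move R, go to q0
q0 | _222[2]2212_   read 2 → write 2, move R, go to q0
q0 | _2222[2]212_   read 2 → write 2, move R, go to q0
q0 | _22222[2]12_   read 2 → write 2, move R, go to q0
q0 | _222222[1]2_   read 1 → write 2, move L, go to q1
q1 | _22222[2]22_   read 2 → write 2, move L, go to q1
q1 | _2222[2]222_   read 2 → write 2, move L, go to q1
q1 | _222[2]2222_   read 2 → write 2, move L, go to q1
q1 | _22[2]22222_   read 2 → write 2, move L, go to q1
q1 | _2[2]222222_   read 2 → write 2, move L, go to q1
q1 | _[2]2222222_   read 2 → write 2, move L, go to q1
q1 | [_]22222222_   read _ → write 2, move R, go to q0
q0 | 2[2]2222222_   read 2 → write 2, move R, go to q0
q0 | 22[2]222222_   read 2 → write 2, move R, go to q0
q0 | 222[2]22222_   read 2 → write 2, move R, go to q0
q0 | 2222[2]2222_   read 2 → write 2, move R, go to q0
q0 | 22222[2]222_   read 2 → write 2, move R, go to q0
q0 | 222222[2]22_   read 2 → write 2, move R, go to q0
q0 | 2222222[2]2_   read 2 → write 2, move R, go to q0
q0 | 22222222[2]_   read 2 → write 2, move R, go to q0
q0 | 222222222[_]
At halt the head is at cell 5.

5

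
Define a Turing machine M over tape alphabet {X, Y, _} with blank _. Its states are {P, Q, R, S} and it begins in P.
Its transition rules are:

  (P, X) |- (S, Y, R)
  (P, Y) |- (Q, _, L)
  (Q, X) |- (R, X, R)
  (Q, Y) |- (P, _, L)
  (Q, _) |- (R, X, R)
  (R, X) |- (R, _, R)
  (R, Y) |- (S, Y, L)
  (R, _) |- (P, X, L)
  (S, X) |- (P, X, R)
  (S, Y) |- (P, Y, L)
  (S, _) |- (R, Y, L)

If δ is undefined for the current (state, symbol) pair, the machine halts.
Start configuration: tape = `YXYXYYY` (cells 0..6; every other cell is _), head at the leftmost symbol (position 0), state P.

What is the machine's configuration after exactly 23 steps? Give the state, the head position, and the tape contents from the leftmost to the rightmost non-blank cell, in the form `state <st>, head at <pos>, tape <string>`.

P | _[Y]XYXYYY   read Y → write _, move L, go to Q
Q | [_]_XYXYYY   read _ → write X, move R, go to R
R | X[_]XYXYYY   read _ → write X, move L, go to P
P | [X]XXYXYYY   read X → write Y, move R, go to S
S | Y[X]XYXYYY   read X → write X, move R, go to P
P | YX[X]YXYYY   read X → write Y, move R, go to S
S | YXY[Y]XYYY   read Y → write Y, move L, go to P
P | YX[Y]YXYYY   read Y → write _, move L, go to Q
Q | Y[X]_YXYYY   read X → write X, move R, go to R
R | YX[_]YXYYY   read _ → write X, move L, go to P
P | Y[X]XYXYYY   read X → write Y, move R, go to S
S | YY[X]YXYYY   read X → write X, move R, go to P
P | YYX[Y]XYYY   read Y → write _, move L, go to Q
Q | YY[X]_XYYY   read X → write X, move R, go to R
R | YYX[_]XYYY   read _ → write X, move L, go to P
P | YY[X]XXYYY   read X → write Y, move R, go to S
S | YYY[X]XYYY   read X → write X, move R, go to P
P | YYYX[X]YYY   read X → write Y, move R, go to S
S | YYYXY[Y]YY   read Y → write Y, move L, go to P
P | YYYX[Y]YYY   read Y → write _, move L, go to Q
Q | YYY[X]_YYY   read X → write X, move R, go to R
R | YYYX[_]YYY   read _ → write X, move L, go to P
P | YYY[X]XYYY   read X → write Y, move R, go to S
S | YYYY[X]YYY
After 23 steps: state S, head at 3, tape YYYYXYYY.

state S, head at 3, tape YYYYXYYY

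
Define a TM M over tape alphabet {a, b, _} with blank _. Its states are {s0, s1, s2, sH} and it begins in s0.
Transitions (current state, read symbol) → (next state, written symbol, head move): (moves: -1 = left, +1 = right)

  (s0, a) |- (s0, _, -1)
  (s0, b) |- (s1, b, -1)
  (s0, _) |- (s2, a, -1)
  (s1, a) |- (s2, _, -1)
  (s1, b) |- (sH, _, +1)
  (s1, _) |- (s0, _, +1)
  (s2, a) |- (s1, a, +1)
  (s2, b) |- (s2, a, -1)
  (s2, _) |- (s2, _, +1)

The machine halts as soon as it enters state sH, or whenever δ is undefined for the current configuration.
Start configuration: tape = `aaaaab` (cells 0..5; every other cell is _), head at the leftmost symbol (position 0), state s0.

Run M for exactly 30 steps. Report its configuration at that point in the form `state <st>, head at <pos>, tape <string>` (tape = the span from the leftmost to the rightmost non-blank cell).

state=s0 head=0 tape=__[a]aaaab   (s0,a)→(s0,_,-1)
state=s0 head=-1 tape=_[_]_aaaab   (s0,_)→(s2,a,-1)
state=s2 head=-2 tape=[_]a_aaaab   (s2,_)→(s2,_,+1)
state=s2 head=-1 tape=_[a]_aaaab   (s2,a)→(s1,a,+1)
state=s1 head=0 tape=_a[_]aaaab   (s1,_)→(s0,_,+1)
state=s0 head=1 tape=_a_[a]aaab   (s0,a)→(s0,_,-1)
state=s0 head=0 tape=_a[_]_aaab   (s0,_)→(s2,a,-1)
state=s2 head=-1 tape=_[a]a_aaab   (s2,a)→(s1,a,+1)
state=s1 head=0 tape=_a[a]_aaab   (s1,a)→(s2,_,-1)
state=s2 head=-1 tape=_[a]__aaab   (s2,a)→(s1,a,+1)
state=s1 head=0 tape=_a[_]_aaab   (s1,_)→(s0,_,+1)
state=s0 head=1 tape=_a_[_]aaab   (s0,_)→(s2,a,-1)
state=s2 head=0 tape=_a[_]aaaab   (s2,_)→(s2,_,+1)
state=s2 head=1 tape=_a_[a]aaab   (s2,a)→(s1,a,+1)
state=s1 head=2 tape=_a_a[a]aab   (s1,a)→(s2,_,-1)
state=s2 head=1 tape=_a_[a]_aab   (s2,a)→(s1,a,+1)
state=s1 head=2 tape=_a_a[_]aab   (s1,_)→(s0,_,+1)
state=s0 head=3 tape=_a_a_[a]ab   (s0,a)→(s0,_,-1)
state=s0 head=2 tape=_a_a[_]_ab   (s0,_)→(s2,a,-1)
state=s2 head=1 tape=_a_[a]a_ab   (s2,a)→(s1,a,+1)
state=s1 head=2 tape=_a_a[a]_ab   (s1,a)→(s2,_,-1)
state=s2 head=1 tape=_a_[a]__ab   (s2,a)→(s1,a,+1)
state=s1 head=2 tape=_a_a[_]_ab   (s1,_)→(s0,_,+1)
state=s0 head=3 tape=_a_a_[_]ab   (s0,_)→(s2,a,-1)
state=s2 head=2 tape=_a_a[_]aab   (s2,_)→(s2,_,+1)
state=s2 head=3 tape=_a_a_[a]ab   (s2,a)→(s1,a,+1)
state=s1 head=4 tape=_a_a_a[a]b   (s1,a)→(s2,_,-1)
state=s2 head=3 tape=_a_a_[a]_b   (s2,a)→(s1,a,+1)
state=s1 head=4 tape=_a_a_a[_]b   (s1,_)→(s0,_,+1)
state=s0 head=5 tape=_a_a_a_[b]   (s0,b)→(s1,b,-1)
state=s1 head=4 tape=_a_a_a[_]b
After 30 steps: state s1, head at 4, tape a_a_a_b.

state s1, head at 4, tape a_a_a_b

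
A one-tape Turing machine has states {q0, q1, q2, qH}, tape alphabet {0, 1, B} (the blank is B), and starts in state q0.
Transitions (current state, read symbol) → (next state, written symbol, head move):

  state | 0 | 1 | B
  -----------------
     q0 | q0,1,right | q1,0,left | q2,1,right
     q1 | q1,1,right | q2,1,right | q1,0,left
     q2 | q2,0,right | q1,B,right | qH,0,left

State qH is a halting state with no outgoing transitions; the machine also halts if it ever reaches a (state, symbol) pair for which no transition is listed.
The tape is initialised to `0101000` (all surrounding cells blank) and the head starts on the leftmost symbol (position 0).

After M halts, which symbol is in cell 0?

1

q0 | [0]101000BB   read 0 → write 1, move right, go to q0
q0 | 1[1]01000BB   read 1 → write 0, move left, go to q1
q1 | [1]001000BB   read 1 → write 1, move right, go to q2
q2 | 1[0]01000BB   read 0 → write 0, move right, go to q2
q2 | 10[0]1000BB   read 0 → write 0, move right, go to q2
q2 | 100[1]000BB   read 1 → write B, move right, go to q1
q1 | 100B[0]00BB   read 0 → write 1, move right, go to q1
q1 | 100B1[0]0BB   read 0 → write 1, move right, go to q1
q1 | 100B11[0]BB   read 0 → write 1, move right, go to q1
q1 | 100B111[B]B   read B → write 0, move left, go to q1
q1 | 100B11[1]0B   read 1 → write 1, move right, go to q2
q2 | 100B111[0]B   read 0 → write 0, move right, go to q2
q2 | 100B1110[B]   read B → write 0, move left, go to qH
qH | 100B111[0]0
Cell 0 holds 1 when M halts.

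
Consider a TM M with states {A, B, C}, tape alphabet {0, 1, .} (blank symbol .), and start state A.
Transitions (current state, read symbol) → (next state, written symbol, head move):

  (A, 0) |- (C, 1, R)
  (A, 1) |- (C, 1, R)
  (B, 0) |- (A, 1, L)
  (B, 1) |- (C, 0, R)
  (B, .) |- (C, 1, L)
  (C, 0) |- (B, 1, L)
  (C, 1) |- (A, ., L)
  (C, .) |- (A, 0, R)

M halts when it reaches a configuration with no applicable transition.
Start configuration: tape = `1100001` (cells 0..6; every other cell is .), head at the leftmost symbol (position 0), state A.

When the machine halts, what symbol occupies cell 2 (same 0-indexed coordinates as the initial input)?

1

state=A head=0 tape=[1]100001..   (A,1)→(C,1,R)
state=C head=1 tape=1[1]00001..   (C,1)→(A,.,L)
state=A head=0 tape=[1].00001..   (A,1)→(C,1,R)
state=C head=1 tape=1[.]00001..   (C,.)→(A,0,R)
state=A head=2 tape=10[0]0001..   (A,0)→(C,1,R)
state=C head=3 tape=101[0]001..   (C,0)→(B,1,L)
state=B head=2 tape=10[1]1001..   (B,1)→(C,0,R)
state=C head=3 tape=100[1]001..   (C,1)→(A,.,L)
state=A head=2 tape=10[0].001..   (A,0)→(C,1,R)
state=C head=3 tape=101[.]001..   (C,.)→(A,0,R)
state=A head=4 tape=1010[0]01..   (A,0)→(C,1,R)
state=C head=5 tape=10101[0]1..   (C,0)→(B,1,L)
state=B head=4 tape=1010[1]11..   (B,1)→(C,0,R)
state=C head=5 tape=10100[1]1..   (C,1)→(A,.,L)
state=A head=4 tape=1010[0].1..   (A,0)→(C,1,R)
state=C head=5 tape=10101[.]1..   (C,.)→(A,0,R)
state=A head=6 tape=101010[1]..   (A,1)→(C,1,R)
state=C head=7 tape=1010101[.].   (C,.)→(A,0,R)
state=A head=8 tape=10101010[.]
Cell 2 holds 1 when M halts.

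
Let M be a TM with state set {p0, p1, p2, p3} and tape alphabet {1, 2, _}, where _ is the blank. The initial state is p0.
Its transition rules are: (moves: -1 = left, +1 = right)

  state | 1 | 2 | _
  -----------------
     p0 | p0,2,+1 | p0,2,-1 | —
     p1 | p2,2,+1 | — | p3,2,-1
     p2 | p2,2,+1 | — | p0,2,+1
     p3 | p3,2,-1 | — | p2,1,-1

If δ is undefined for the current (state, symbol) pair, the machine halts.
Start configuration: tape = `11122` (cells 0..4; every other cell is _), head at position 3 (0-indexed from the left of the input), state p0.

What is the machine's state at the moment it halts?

state=p0 head=3 tape=_111[2]2   (p0,2)→(p0,2,-1)
state=p0 head=2 tape=_11[1]22   (p0,1)→(p0,2,+1)
state=p0 head=3 tape=_112[2]2   (p0,2)→(p0,2,-1)
state=p0 head=2 tape=_11[2]22   (p0,2)→(p0,2,-1)
state=p0 head=1 tape=_1[1]222   (p0,1)→(p0,2,+1)
state=p0 head=2 tape=_12[2]22   (p0,2)→(p0,2,-1)
state=p0 head=1 tape=_1[2]222   (p0,2)→(p0,2,-1)
state=p0 head=0 tape=_[1]2222   (p0,1)→(p0,2,+1)
state=p0 head=1 tape=_2[2]222   (p0,2)→(p0,2,-1)
state=p0 head=0 tape=_[2]2222   (p0,2)→(p0,2,-1)
state=p0 head=-1 tape=[_]22222
No transition is defined for (p0, _); M halts in state p0.

p0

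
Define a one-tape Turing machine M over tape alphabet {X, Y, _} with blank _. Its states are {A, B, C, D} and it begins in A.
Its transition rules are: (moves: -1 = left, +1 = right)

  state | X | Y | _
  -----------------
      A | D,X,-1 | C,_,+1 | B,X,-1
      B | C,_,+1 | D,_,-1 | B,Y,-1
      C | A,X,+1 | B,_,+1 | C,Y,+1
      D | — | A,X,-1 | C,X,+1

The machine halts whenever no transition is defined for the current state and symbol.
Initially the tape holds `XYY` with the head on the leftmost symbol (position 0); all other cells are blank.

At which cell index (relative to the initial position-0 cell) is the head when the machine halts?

state=A head=0 tape=_[X]YY__   (A,X)→(D,X,-1)
state=D head=-1 tape=[_]XYY__   (D,_)→(C,X,+1)
state=C head=0 tape=X[X]YY__   (C,X)→(A,X,+1)
state=A head=1 tape=XX[Y]Y__   (A,Y)→(C,_,+1)
state=C head=2 tape=XX_[Y]__   (C,Y)→(B,_,+1)
state=B head=3 tape=XX__[_]_   (B,_)→(B,Y,-1)
state=B head=2 tape=XX_[_]Y_   (B,_)→(B,Y,-1)
state=B head=1 tape=XX[_]YY_   (B,_)→(B,Y,-1)
state=B head=0 tape=X[X]YYY_   (B,X)→(C,_,+1)
state=C head=1 tape=X_[Y]YY_   (C,Y)→(B,_,+1)
state=B head=2 tape=X__[Y]Y_   (B,Y)→(D,_,-1)
state=D head=1 tape=X_[_]_Y_   (D,_)→(C,X,+1)
state=C head=2 tape=X_X[_]Y_   (C,_)→(C,Y,+1)
state=C head=3 tape=X_XY[Y]_   (C,Y)→(B,_,+1)
state=B head=4 tape=X_XY_[_]   (B,_)→(B,Y,-1)
state=B head=3 tape=X_XY[_]Y   (B,_)→(B,Y,-1)
state=B head=2 tape=X_X[Y]YY   (B,Y)→(D,_,-1)
state=D head=1 tape=X_[X]_YY
At halt the head is at cell 1.

1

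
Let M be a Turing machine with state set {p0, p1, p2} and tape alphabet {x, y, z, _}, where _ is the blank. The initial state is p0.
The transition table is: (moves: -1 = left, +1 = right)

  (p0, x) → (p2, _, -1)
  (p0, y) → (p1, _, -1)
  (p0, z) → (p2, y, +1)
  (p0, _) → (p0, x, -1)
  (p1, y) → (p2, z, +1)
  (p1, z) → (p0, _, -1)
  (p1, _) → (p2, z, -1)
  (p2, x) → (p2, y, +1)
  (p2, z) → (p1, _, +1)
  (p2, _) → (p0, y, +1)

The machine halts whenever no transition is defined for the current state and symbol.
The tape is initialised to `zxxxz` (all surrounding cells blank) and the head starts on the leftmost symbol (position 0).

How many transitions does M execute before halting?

p0 | [z]xxxz___   read z → write y, move +1, go to p2
p2 | y[x]xxz___   read x → write y, move +1, go to p2
p2 | yy[x]xz___   read x → write y, move +1, go to p2
p2 | yyy[x]z___   read x → write y, move +1, go to p2
p2 | yyyy[z]___   read z → write _, move +1, go to p1
p1 | yyyy_[_]__   read _ → write z, move -1, go to p2
p2 | yyyy[_]z__   read _ → write y, move +1, go to p0
p0 | yyyyy[z]__   read z → write y, move +1, go to p2
p2 | yyyyyy[_]_   read _ → write y, move +1, go to p0
p0 | yyyyyyy[_]   read _ → write x, move -1, go to p0
p0 | yyyyyy[y]x   read y → write _, move -1, go to p1
p1 | yyyyy[y]_x   read y → write z, move +1, go to p2
p2 | yyyyyz[_]x   read _ → write y, move +1, go to p0
p0 | yyyyyzy[x]   read x → write _, move -1, go to p2
p2 | yyyyyz[y]_
M halts after 14 transitions.

14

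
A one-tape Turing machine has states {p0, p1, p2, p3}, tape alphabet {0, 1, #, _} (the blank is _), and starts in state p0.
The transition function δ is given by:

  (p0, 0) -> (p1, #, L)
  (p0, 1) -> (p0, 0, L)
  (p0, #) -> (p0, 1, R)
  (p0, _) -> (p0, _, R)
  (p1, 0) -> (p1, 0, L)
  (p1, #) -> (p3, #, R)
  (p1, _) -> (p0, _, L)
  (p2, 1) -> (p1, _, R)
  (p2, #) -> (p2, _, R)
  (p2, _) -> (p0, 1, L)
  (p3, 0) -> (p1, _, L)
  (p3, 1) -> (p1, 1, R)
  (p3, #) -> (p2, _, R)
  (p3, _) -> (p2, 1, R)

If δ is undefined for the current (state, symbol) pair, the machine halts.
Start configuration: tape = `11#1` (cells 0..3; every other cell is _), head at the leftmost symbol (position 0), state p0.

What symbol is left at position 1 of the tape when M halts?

p0 | __[1]1#1   read 1 → write 0, move L, go to p0
p0 | _[_]01#1   read _ → write _, move R, go to p0
p0 | __[0]1#1   read 0 → write #, move L, go to p1
p1 | _[_]#1#1   read _ → write _, move L, go to p0
p0 | [_]_#1#1   read _ → write _, move R, go to p0
p0 | _[_]#1#1   read _ → write _, move R, go to p0
p0 | __[#]1#1   read # → write 1, move R, go to p0
p0 | __1[1]#1   read 1 → write 0, move L, go to p0
p0 | __[1]0#1   read 1 → write 0, move L, go to p0
p0 | _[_]00#1   read _ → write _, move R, go to p0
p0 | __[0]0#1   read 0 → write #, move L, go to p1
p1 | _[_]#0#1   read _ → write _, move L, go to p0
p0 | [_]_#0#1   read _ → write _, move R, go to p0
p0 | _[_]#0#1   read _ → write _, move R, go to p0
p0 | __[#]0#1   read # → write 1, move R, go to p0
p0 | __1[0]#1   read 0 → write #, move L, go to p1
p1 | __[1]##1
Cell 1 holds # when M halts.

#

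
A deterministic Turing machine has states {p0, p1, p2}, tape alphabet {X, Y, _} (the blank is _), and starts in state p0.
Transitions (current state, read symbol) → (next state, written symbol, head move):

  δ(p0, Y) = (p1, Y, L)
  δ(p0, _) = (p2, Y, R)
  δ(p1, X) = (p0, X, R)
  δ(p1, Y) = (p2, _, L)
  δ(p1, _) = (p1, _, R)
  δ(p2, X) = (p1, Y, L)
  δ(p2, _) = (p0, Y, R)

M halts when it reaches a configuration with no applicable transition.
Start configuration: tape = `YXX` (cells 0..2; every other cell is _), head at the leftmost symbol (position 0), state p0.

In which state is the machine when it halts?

p0 | _[Y]XX   read Y → write Y, move L, go to p1
p1 | [_]YXX   read _ → write _, move R, go to p1
p1 | _[Y]XX   read Y → write _, move L, go to p2
p2 | [_]_XX   read _ → write Y, move R, go to p0
p0 | Y[_]XX   read _ → write Y, move R, go to p2
p2 | YY[X]X   read X → write Y, move L, go to p1
p1 | Y[Y]YX   read Y → write _, move L, go to p2
p2 | [Y]_YX
No transition is defined for (p2, Y); M halts in state p2.

p2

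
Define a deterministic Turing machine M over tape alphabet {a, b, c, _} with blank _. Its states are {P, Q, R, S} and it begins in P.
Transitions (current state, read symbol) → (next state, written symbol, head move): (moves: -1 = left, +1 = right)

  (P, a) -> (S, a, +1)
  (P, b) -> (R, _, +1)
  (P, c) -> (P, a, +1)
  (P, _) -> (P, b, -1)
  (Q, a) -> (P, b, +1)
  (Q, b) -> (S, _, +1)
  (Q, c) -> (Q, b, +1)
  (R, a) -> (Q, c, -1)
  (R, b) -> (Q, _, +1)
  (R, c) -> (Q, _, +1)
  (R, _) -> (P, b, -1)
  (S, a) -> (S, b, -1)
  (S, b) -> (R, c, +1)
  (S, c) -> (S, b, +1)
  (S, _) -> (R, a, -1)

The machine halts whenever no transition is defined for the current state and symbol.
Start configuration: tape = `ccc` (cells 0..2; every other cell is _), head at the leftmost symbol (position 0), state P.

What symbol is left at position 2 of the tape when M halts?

a

state=P head=0 tape=[c]cc____   (P,c)→(P,a,+1)
state=P head=1 tape=a[c]c____   (P,c)→(P,a,+1)
state=P head=2 tape=aa[c]____   (P,c)→(P,a,+1)
state=P head=3 tape=aaa[_]___   (P,_)→(P,b,-1)
state=P head=2 tape=aa[a]b___   (P,a)→(S,a,+1)
state=S head=3 tape=aaa[b]___   (S,b)→(R,c,+1)
state=R head=4 tape=aaac[_]__   (R,_)→(P,b,-1)
state=P head=3 tape=aaa[c]b__   (P,c)→(P,a,+1)
state=P head=4 tape=aaaa[b]__   (P,b)→(R,_,+1)
state=R head=5 tape=aaaa_[_]_   (R,_)→(P,b,-1)
state=P head=4 tape=aaaa[_]b_   (P,_)→(P,b,-1)
state=P head=3 tape=aaa[a]bb_   (P,a)→(S,a,+1)
state=S head=4 tape=aaaa[b]b_   (S,b)→(R,c,+1)
state=R head=5 tape=aaaac[b]_   (R,b)→(Q,_,+1)
state=Q head=6 tape=aaaac_[_]
Cell 2 holds a when M halts.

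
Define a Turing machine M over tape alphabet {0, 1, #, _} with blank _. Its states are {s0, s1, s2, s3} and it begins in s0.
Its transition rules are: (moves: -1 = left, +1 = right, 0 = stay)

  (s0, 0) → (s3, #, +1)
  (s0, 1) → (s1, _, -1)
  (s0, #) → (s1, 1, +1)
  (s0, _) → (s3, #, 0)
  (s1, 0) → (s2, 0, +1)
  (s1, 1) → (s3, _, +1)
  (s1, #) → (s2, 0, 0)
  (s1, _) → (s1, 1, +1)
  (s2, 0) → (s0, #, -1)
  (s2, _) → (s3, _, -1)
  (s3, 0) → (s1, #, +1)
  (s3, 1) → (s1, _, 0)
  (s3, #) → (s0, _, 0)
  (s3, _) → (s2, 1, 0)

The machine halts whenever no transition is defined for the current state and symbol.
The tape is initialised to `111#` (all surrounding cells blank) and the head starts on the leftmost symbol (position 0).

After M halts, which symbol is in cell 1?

state=s0 head=0 tape=_[1]11#   (s0,1)→(s1,_,-1)
state=s1 head=-1 tape=[_]_11#   (s1,_)→(s1,1,+1)
state=s1 head=0 tape=1[_]11#   (s1,_)→(s1,1,+1)
state=s1 head=1 tape=11[1]1#   (s1,1)→(s3,_,+1)
state=s3 head=2 tape=11_[1]#   (s3,1)→(s1,_,0)
state=s1 head=2 tape=11_[_]#   (s1,_)→(s1,1,+1)
state=s1 head=3 tape=11_1[#]   (s1,#)→(s2,0,0)
state=s2 head=3 tape=11_1[0]   (s2,0)→(s0,#,-1)
state=s0 head=2 tape=11_[1]#   (s0,1)→(s1,_,-1)
state=s1 head=1 tape=11[_]_#   (s1,_)→(s1,1,+1)
state=s1 head=2 tape=111[_]#   (s1,_)→(s1,1,+1)
state=s1 head=3 tape=1111[#]   (s1,#)→(s2,0,0)
state=s2 head=3 tape=1111[0]   (s2,0)→(s0,#,-1)
state=s0 head=2 tape=111[1]#   (s0,1)→(s1,_,-1)
state=s1 head=1 tape=11[1]_#   (s1,1)→(s3,_,+1)
state=s3 head=2 tape=11_[_]#   (s3,_)→(s2,1,0)
state=s2 head=2 tape=11_[1]#
Cell 1 holds _ when M halts.

_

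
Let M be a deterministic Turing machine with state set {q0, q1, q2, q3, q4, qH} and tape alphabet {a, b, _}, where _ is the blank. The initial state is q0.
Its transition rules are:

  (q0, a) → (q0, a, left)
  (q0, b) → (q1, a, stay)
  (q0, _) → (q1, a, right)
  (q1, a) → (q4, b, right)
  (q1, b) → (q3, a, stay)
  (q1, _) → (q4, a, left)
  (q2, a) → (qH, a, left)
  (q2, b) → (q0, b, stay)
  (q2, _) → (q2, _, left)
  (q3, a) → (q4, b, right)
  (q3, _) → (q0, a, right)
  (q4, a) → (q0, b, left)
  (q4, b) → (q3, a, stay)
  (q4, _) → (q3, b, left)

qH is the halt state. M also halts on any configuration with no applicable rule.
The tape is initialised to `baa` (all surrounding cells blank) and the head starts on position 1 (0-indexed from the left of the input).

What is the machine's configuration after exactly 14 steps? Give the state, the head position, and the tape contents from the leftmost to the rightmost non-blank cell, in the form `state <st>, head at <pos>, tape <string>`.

q0 | b[a]a_   read a → write a, move left, go to q0
q0 | [b]aa_   read b → write a, move stay, go to q1
q1 | [a]aa_   read a → write b, move right, go to q4
q4 | b[a]a_   read a → write b, move left, go to q0
q0 | [b]ba_   read b → write a, move stay, go to q1
q1 | [a]ba_   read a → write b, move right, go to q4
q4 | b[b]a_   read b → write a, move stay, go to q3
q3 | b[a]a_   read a → write b, move right, go to q4
q4 | bb[a]_   read a → write b, move left, go to q0
q0 | b[b]b_   read b → write a, move stay, go to q1
q1 | b[a]b_   read a → write b, move right, go to q4
q4 | bb[b]_   read b → write a, move stay, go to q3
q3 | bb[a]_   read a → write b, move right, go to q4
q4 | bbb[_]   read _ → write b, move left, go to q3
q3 | bb[b]b
After 14 steps: state q3, head at 2, tape bbbb.

state q3, head at 2, tape bbbb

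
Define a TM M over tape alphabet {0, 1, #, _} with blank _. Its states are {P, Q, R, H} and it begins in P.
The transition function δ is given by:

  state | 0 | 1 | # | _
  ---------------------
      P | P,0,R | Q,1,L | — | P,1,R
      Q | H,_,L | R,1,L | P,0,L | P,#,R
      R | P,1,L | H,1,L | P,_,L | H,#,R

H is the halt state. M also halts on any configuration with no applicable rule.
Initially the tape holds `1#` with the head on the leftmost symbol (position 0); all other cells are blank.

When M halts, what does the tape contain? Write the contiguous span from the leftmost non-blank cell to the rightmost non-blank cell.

1_1#

P | __[1]#   read 1 → write 1, move L, go to Q
Q | _[_]1#   read _ → write #, move R, go to P
P | _#[1]#   read 1 → write 1, move L, go to Q
Q | _[#]1#   read # → write 0, move L, go to P
P | [_]01#   read _ → write 1, move R, go to P
P | 1[0]1#   read 0 → write 0, move R, go to P
P | 10[1]#   read 1 → write 1, move L, go to Q
Q | 1[0]1#   read 0 → write _, move L, go to H
H | [1]_1#
The non-blank tape span at halt is 1_1#.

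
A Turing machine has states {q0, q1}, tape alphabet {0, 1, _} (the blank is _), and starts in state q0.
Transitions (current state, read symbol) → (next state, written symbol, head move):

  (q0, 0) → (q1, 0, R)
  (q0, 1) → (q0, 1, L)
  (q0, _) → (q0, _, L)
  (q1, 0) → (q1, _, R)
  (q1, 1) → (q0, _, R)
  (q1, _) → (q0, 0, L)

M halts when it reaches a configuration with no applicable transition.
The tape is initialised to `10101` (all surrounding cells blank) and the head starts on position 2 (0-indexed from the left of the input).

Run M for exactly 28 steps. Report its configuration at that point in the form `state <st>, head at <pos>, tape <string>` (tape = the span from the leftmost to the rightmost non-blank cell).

state q1, head at 4, tape 10_0_00

q0 | 10[1]01__   read 1 → write 1, move L, go to q0
q0 | 1[0]101__   read 0 → write 0, move R, go to q1
q1 | 10[1]01__   read 1 → write _, move R, go to q0
q0 | 10_[0]1__   read 0 → write 0, move R, go to q1
q1 | 10_0[1]__   read 1 → write _, move R, go to q0
q0 | 10_0_[_]_   read _ → write _, move L, go to q0
q0 | 10_0[_]__   read _ → write _, move L, go to q0
q0 | 10_[0]___   read 0 → write 0, move R, go to q1
q1 | 10_0[_]__   read _ → write 0, move L, go to q0
q0 | 10_[0]0__   read 0 → write 0, move R, go to q1
q1 | 10_0[0]__   read 0 → write _, move R, go to q1
q1 | 10_0_[_]_   read _ → write 0, move L, go to q0
q0 | 10_0[_]0_   read _ → write _, move L, go to q0
q0 | 10_[0]_0_   read 0 → write 0, move R, go to q1
q1 | 10_0[_]0_   read _ → write 0, move L, go to q0
q0 | 10_[0]00_   read 0 → write 0, move R, go to q1
q1 | 10_0[0]0_   read 0 → write _, move R, go to q1
q1 | 10_0_[0]_   read 0 → write _, move R, go to q1
q1 | 10_0__[_]   read _ → write 0, move L, go to q0
q0 | 10_0_[_]0   read _ → write _, move L, go to q0
q0 | 10_0[_]_0   read _ → write _, move L, go to q0
q0 | 10_[0]__0   read 0 → write 0, move R, go to q1
q1 | 10_0[_]_0   read _ → write 0, move L, go to q0
q0 | 10_[0]0_0   read 0 → write 0, move R, go to q1
q1 | 10_0[0]_0   read 0 → write _, move R, go to q1
q1 | 10_0_[_]0   read _ → write 0, move L, go to q0
q0 | 10_0[_]00   read _ → write _, move L, go to q0
q0 | 10_[0]_00   read 0 → write 0, move R, go to q1
q1 | 10_0[_]00
After 28 steps: state q1, head at 4, tape 10_0_00.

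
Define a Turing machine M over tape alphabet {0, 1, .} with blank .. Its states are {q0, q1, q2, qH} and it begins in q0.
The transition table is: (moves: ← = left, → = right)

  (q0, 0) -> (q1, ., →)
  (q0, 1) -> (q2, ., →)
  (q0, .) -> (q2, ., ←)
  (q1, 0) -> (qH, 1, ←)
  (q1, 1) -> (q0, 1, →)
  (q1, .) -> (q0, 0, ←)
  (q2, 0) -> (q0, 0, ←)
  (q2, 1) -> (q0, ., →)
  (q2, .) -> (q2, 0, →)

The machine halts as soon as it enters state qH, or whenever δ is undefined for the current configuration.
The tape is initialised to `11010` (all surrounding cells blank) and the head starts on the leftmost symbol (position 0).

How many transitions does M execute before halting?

q0 | [1]1010.   read 1 → write ., move →, go to q2
q2 | .[1]010.   read 1 → write ., move →, go to q0
q0 | ..[0]10.   read 0 → write ., move →, go to q1
q1 | ...[1]0.   read 1 → write 1, move →, go to q0
q0 | ...1[0].   read 0 → write ., move →, go to q1
q1 | ...1.[.]   read . → write 0, move ←, go to q0
q0 | ...1[.]0   read . → write ., move ←, go to q2
q2 | ...[1].0   read 1 → write ., move →, go to q0
q0 | ....[.]0   read . → write ., move ←, go to q2
q2 | ...[.].0   read . → write 0, move →, go to q2
q2 | ...0[.]0   read . → write 0, move →, go to q2
q2 | ...00[0]   read 0 → write 0, move ←, go to q0
q0 | ...0[0]0   read 0 → write ., move →, go to q1
q1 | ...0.[0]   read 0 → write 1, move ←, go to qH
qH | ...0[.]1
M halts after 14 transitions.

14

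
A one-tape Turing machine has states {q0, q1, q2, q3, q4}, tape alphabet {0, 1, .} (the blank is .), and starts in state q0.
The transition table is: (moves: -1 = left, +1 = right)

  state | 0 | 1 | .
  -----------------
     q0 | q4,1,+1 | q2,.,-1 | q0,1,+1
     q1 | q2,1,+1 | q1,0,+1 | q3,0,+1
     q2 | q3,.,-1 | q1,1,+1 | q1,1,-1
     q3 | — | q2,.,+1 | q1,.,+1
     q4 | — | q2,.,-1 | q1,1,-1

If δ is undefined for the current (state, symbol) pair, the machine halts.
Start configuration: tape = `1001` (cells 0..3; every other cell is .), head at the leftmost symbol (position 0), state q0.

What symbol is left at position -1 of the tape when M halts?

q0 | ..[1]001   read 1 → write ., move -1, go to q2
q2 | .[.].001   read . → write 1, move -1, go to q1
q1 | [.]1.001   read . → write 0, move +1, go to q3
q3 | 0[1].001   read 1 → write ., move +1, go to q2
q2 | 0.[.]001   read . → write 1, move -1, go to q1
q1 | 0[.]1001   read . → write 0, move +1, go to q3
q3 | 00[1]001   read 1 → write ., move +1, go to q2
q2 | 00.[0]01   read 0 → write ., move -1, go to q3
q3 | 00[.].01   read . → write ., move +1, go to q1
q1 | 00.[.]01   read . → write 0, move +1, go to q3
q3 | 00.0[0]1
Cell -1 holds 0 when M halts.

0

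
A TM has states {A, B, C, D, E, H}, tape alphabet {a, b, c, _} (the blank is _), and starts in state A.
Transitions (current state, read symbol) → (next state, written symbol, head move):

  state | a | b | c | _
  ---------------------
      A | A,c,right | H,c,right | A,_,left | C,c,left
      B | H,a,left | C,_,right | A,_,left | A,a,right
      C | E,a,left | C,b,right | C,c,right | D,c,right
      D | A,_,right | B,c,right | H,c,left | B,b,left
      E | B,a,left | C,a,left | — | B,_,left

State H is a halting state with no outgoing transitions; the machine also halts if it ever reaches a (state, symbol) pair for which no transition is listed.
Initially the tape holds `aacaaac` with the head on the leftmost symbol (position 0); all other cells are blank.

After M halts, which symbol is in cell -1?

c

state=A head=0 tape=__[a]acaaac   (A,a)→(A,c,right)
state=A head=1 tape=__c[a]caaac   (A,a)→(A,c,right)
state=A head=2 tape=__cc[c]aaac   (A,c)→(A,_,left)
state=A head=1 tape=__c[c]_aaac   (A,c)→(A,_,left)
state=A head=0 tape=__[c]__aaac   (A,c)→(A,_,left)
state=A head=-1 tape=_[_]___aaac   (A,_)→(C,c,left)
state=C head=-2 tape=[_]c___aaac   (C,_)→(D,c,right)
state=D head=-1 tape=c[c]___aaac   (D,c)→(H,c,left)
state=H head=-2 tape=[c]c___aaac
Cell -1 holds c when M halts.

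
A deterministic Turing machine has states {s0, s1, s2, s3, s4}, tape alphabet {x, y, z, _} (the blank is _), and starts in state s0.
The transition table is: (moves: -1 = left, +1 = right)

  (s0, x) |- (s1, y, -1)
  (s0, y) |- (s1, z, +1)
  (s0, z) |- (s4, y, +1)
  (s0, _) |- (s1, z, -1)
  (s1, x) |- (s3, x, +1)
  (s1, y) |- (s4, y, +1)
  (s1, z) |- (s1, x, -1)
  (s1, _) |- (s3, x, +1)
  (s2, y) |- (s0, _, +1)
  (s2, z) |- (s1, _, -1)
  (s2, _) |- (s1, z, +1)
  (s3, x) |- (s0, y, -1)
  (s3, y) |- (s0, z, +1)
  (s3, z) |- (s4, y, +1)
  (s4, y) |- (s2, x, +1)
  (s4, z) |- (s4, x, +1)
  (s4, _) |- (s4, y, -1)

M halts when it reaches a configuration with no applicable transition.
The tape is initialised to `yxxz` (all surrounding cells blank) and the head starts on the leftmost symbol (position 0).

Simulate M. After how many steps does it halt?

state=s0 head=0 tape=__[y]xxz   (s0,y)→(s1,z,+1)
state=s1 head=1 tape=__z[x]xz   (s1,x)→(s3,x,+1)
state=s3 head=2 tape=__zx[x]z   (s3,x)→(s0,y,-1)
state=s0 head=1 tape=__z[x]yz   (s0,x)→(s1,y,-1)
state=s1 head=0 tape=__[z]yyz   (s1,z)→(s1,x,-1)
state=s1 head=-1 tape=_[_]xyyz   (s1,_)→(s3,x,+1)
state=s3 head=0 tape=_x[x]yyz   (s3,x)→(s0,y,-1)
state=s0 head=-1 tape=_[x]yyyz   (s0,x)→(s1,y,-1)
state=s1 head=-2 tape=[_]yyyyz   (s1,_)→(s3,x,+1)
state=s3 head=-1 tape=x[y]yyyz   (s3,y)→(s0,z,+1)
state=s0 head=0 tape=xz[y]yyz   (s0,y)→(s1,z,+1)
state=s1 head=1 tape=xzz[y]yz   (s1,y)→(s4,y,+1)
state=s4 head=2 tape=xzzy[y]z   (s4,y)→(s2,x,+1)
state=s2 head=3 tape=xzzyx[z]   (s2,z)→(s1,_,-1)
state=s1 head=2 tape=xzzy[x]_   (s1,x)→(s3,x,+1)
state=s3 head=3 tape=xzzyx[_]
M halts after 15 transitions.

15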